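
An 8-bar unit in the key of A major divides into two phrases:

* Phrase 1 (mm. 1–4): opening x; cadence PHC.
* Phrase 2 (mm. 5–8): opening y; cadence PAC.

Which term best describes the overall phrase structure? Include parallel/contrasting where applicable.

contrasting period

Phrase 1 ends with a Phrygian half cadence (weaker) and phrase 2 with a perfect authentic cadence (stronger): antecedent + consequent = a period.
The two phrases open with different material (x / y), so the period is contrasting.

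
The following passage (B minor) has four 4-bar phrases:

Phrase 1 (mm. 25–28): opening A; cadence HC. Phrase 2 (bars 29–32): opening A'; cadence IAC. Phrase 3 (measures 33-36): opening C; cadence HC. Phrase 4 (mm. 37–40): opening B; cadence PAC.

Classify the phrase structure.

contrasting double period

Four phrases in two halves: the first half (measures 25–32) ends with an imperfect authentic cadence, the second (measures 33–40) with a perfect authentic cadence — a large antecedent–consequent pair, i.e. a double period.
Phrase 3 begins with different material from phrase 1, making it contrasting.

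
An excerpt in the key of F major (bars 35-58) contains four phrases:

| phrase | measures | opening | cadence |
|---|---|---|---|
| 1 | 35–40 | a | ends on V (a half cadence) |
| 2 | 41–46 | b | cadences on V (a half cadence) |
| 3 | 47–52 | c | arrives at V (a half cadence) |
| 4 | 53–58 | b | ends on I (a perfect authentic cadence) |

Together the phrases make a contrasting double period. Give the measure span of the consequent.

measures 47–58

In a double period the first pair of phrases (ending half cadence) is the large antecedent and the second pair (ending perfect authentic cadence) is the large consequent; the consequent is measures 47–58.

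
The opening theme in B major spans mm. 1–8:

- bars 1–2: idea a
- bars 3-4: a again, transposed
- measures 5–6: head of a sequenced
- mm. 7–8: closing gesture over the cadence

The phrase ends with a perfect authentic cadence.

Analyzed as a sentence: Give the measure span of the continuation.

measures 5–8

After the presentation (bars 1–4), the continuation covers the fragmentation through the cadence: measures 5–8.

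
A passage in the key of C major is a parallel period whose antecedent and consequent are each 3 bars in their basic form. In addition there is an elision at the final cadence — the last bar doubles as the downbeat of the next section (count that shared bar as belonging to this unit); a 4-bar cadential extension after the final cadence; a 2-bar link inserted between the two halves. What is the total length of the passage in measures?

12 measures

Basic parallel period: 3 + 3 = 6 bars.
6 (basic form) + 4 (cadential extension) + 2 (link) = 12.
The elision shares a bar with the next section but does not change this unit's count.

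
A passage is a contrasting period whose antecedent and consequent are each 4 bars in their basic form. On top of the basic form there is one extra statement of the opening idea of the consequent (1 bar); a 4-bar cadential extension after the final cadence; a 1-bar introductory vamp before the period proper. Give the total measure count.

Basic contrasting period: 4 + 4 = 8 bars.
8 (basic form) + 1 (extra statement) + 4 (cadential extension) + 1 (introduction) = 14.

14 measures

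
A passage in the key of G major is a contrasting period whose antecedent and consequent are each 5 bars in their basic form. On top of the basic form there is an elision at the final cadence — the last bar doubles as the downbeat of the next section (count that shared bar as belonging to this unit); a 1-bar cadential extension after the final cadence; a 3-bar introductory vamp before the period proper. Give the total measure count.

Basic contrasting period: 5 + 5 = 10 bars.
10 (basic form) + 1 (cadential extension) + 3 (introduction) = 14.
The elision shares a bar with the next section but does not change this unit's count.

14 measures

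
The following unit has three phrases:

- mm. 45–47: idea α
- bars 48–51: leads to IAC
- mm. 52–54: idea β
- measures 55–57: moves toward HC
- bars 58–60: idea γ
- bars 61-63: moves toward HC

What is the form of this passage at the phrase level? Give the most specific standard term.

The final phrase closes with a half cadence, which is not stronger than the preceding half cadence; the 3 phrases lack an overall antecedent–consequent design and so form a phrase group.

phrase group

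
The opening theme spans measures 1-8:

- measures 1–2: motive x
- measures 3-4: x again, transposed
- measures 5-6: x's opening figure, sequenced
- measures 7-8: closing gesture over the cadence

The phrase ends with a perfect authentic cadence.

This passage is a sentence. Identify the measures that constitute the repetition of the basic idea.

The presentation of a sentence is the basic idea (mm. 1-2) plus its repetition (bars 3-4); the repetition of the basic idea is therefore measures 3–4.

measures 3–4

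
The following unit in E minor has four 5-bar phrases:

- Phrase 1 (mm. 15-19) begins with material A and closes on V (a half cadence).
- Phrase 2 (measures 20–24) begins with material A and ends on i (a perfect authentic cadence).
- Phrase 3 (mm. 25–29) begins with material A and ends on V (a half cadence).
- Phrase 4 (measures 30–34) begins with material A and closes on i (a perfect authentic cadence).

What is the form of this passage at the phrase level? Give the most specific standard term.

repeated period

The cadence pattern HC–PAC–HC–PAC is weak–strong twice, and phrases 3–4 restate phrases 1–2: a period heard twice, not a double period (which would end weakly at phrase 2).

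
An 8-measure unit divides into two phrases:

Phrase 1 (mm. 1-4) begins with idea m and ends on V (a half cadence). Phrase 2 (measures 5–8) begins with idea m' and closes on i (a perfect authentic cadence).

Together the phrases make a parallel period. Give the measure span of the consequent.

The phrase ending with the weaker cadence (half cadence) is the antecedent; the one ending more conclusively (perfect authentic cadence) is the consequent. The consequent is measures 5–8.

measures 5–8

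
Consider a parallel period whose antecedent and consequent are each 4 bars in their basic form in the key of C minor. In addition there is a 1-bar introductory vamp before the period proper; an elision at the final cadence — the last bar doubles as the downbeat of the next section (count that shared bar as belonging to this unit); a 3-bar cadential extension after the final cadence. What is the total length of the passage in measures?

Basic parallel period: 4 + 4 = 8 bars.
8 (basic form) + 1 (introduction) + 3 (cadential extension) = 12.
The elision shares a bar with the next section but does not change this unit's count.

12 measures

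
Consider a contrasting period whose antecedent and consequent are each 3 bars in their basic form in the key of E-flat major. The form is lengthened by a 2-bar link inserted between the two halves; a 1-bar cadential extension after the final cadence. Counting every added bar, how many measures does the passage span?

9 measures

Basic contrasting period: 3 + 3 = 6 bars.
6 (basic form) + 2 (link) + 1 (cadential extension) = 9.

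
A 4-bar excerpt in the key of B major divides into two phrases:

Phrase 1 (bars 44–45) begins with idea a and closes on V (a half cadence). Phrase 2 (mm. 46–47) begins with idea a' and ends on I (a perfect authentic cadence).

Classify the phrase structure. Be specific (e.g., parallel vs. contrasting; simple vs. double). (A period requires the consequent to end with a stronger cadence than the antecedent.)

parallel period

Phrase 1 ends with a half cadence (weaker) and phrase 2 with a perfect authentic cadence (stronger): antecedent + consequent = a period.
The two phrases open with the same material (a / a'), so the period is parallel.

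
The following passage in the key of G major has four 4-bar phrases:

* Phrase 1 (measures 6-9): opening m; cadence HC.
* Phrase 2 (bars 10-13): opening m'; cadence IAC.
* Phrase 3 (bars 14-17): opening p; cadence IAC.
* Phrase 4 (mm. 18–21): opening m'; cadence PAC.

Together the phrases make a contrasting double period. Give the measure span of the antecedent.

In a double period the first pair of phrases (ending imperfect authentic cadence) is the large antecedent and the second pair (ending perfect authentic cadence) is the large consequent; the antecedent is measures 6–13.

measures 6–13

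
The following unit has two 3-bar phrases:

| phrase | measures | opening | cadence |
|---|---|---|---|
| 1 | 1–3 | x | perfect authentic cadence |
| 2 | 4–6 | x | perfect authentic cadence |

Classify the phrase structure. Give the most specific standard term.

Both phrases have the same opening (x) and the same cadence (perfect authentic cadence): the second is a restatement, not a consequent, so this is a repeated phrase rather than a period.

repeated phrase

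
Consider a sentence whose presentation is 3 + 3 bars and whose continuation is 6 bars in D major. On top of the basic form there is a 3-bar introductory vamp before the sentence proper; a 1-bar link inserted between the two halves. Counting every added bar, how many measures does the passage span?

Basic sentence: 3 + 3 + 6 = 12 bars.
12 (basic form) + 3 (introduction) + 1 (link) = 16.

16 measures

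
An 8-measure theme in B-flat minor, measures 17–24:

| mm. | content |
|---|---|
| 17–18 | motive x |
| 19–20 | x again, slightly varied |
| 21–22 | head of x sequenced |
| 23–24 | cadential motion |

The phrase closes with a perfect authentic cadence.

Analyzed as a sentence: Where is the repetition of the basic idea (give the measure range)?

The presentation of a sentence is the basic idea (bars 17–18) plus its repetition (mm. 19-20); the repetition of the basic idea is therefore mm. 19-20.

measures 19–20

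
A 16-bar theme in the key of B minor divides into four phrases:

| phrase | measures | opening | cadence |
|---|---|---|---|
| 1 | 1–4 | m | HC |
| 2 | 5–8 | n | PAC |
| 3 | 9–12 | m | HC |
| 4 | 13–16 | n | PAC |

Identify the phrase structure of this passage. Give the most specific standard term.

The cadence pattern HC–PAC–HC–PAC is weak–strong twice, and phrases 3–4 restate phrases 1–2: a period heard twice, not a double period (which would end weakly at phrase 2).

repeated period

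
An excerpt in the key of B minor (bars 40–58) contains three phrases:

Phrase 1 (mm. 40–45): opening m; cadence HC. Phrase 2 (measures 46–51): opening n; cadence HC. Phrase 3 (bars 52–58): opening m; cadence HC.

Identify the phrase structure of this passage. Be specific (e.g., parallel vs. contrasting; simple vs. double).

The final phrase closes with a half cadence, which is not stronger than the preceding half cadence; the 3 phrases lack an overall antecedent–consequent design and so form a phrase group.

phrase group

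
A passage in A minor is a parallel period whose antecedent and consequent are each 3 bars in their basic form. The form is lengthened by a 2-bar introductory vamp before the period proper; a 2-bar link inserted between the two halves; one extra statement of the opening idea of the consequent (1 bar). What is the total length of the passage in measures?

11 measures

Basic parallel period: 3 + 3 = 6 bars.
6 (basic form) + 2 (introduction) + 2 (link) + 1 (extra statement) = 11.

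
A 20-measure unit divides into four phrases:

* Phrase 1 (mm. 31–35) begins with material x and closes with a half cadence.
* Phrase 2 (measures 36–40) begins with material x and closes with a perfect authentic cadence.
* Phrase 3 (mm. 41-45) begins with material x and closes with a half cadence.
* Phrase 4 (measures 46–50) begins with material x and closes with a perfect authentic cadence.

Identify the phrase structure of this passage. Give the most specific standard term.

repeated period

The cadence pattern HC–PAC–HC–PAC is weak–strong twice, and phrases 3–4 restate phrases 1–2: a period heard twice, not a double period (which would end weakly at phrase 2).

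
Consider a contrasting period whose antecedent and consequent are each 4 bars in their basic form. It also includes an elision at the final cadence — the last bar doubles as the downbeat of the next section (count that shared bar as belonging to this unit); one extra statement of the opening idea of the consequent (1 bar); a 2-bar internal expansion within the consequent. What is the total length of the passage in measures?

Basic contrasting period: 4 + 4 = 8 bars.
8 (basic form) + 1 (extra statement) + 2 (internal expansion) = 11.
The elision shares a bar with the next section but does not change this unit's count.

11 measures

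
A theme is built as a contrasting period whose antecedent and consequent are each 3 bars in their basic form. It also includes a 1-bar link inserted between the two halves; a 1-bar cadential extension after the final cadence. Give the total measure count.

Basic contrasting period: 3 + 3 = 6 bars.
6 (basic form) + 1 (link) + 1 (cadential extension) = 8.

8 measures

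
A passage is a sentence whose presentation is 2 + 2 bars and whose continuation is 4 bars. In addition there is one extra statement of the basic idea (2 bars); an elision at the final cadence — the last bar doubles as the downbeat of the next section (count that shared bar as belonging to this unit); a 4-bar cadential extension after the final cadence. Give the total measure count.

14 measures

Basic sentence: 2 + 2 + 4 = 8 bars.
8 (basic form) + 2 (extra statement) + 4 (cadential extension) = 14.
The elision shares a bar with the next section but does not change this unit's count.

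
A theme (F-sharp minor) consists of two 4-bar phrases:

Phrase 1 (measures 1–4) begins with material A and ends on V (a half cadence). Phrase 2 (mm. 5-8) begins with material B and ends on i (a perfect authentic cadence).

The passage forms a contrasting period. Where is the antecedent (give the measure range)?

The antecedent is the phrase ending with the weaker cadence (half cadence, phrase 1) and the consequent the one ending more conclusively (perfect authentic cadence, phrase 2); the antecedent is measures 1–4.

measures 1–4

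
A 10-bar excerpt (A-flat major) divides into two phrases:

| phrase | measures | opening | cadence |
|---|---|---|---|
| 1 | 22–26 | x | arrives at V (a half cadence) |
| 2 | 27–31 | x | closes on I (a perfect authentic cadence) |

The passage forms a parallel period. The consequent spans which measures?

measures 27–31

The antecedent is the phrase ending with the weaker cadence (half cadence, phrase 1) and the consequent the one ending more conclusively (perfect authentic cadence, phrase 2); the consequent is mm. 27–31.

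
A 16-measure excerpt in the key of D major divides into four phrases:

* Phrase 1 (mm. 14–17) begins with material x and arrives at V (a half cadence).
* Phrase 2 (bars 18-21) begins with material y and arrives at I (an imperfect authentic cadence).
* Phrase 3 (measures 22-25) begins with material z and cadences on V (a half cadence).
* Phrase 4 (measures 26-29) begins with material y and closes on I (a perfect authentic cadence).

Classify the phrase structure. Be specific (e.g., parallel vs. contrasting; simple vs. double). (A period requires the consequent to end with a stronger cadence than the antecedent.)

contrasting double period

Four phrases in two halves: the first half (mm. 14–21) ends with an imperfect authentic cadence, the second (mm. 22–29) with a perfect authentic cadence — a large antecedent–consequent pair, i.e. a double period.
Phrase 3 begins with different material from phrase 1, making it contrasting.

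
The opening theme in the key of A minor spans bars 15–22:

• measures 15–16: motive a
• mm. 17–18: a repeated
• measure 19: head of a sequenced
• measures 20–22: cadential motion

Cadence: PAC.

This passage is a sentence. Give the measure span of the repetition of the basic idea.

measures 17–18

The presentation of a sentence is the basic idea (mm. 15-16) plus its repetition (bars 17–18); the repetition of the basic idea is therefore bars 17–18.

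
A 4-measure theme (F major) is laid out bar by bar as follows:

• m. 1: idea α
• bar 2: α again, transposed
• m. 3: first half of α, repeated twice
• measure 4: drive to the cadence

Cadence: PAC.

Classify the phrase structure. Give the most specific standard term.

sentence

Basic idea (bar 1) + its repetition (measure 2) form the presentation; fragmentation and cadence (measures 3–4) form the continuation — the 4-bar whole is a sentence.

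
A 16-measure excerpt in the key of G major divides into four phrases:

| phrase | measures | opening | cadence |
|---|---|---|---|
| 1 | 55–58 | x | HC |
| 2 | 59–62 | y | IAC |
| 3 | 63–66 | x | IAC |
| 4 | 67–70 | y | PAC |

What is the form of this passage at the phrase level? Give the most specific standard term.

parallel double period

Four phrases in two halves: the first half (mm. 55–62) ends with an imperfect authentic cadence, the second (mm. 63-70) with a perfect authentic cadence — a large antecedent–consequent pair, i.e. a double period.
Phrase 3 begins with the same material as phrase 1, making it parallel.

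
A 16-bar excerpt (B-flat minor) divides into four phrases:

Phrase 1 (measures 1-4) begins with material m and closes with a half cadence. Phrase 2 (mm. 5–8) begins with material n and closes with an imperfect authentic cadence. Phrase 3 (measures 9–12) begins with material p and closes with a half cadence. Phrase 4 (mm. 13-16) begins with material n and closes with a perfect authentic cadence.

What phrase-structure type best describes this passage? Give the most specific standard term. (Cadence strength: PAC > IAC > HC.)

contrasting double period

Four phrases in two halves: the first half (mm. 1–8) ends with an imperfect authentic cadence, the second (measures 9–16) with a perfect authentic cadence — a large antecedent–consequent pair, i.e. a double period.
Phrase 3 begins with different material from phrase 1, making it contrasting.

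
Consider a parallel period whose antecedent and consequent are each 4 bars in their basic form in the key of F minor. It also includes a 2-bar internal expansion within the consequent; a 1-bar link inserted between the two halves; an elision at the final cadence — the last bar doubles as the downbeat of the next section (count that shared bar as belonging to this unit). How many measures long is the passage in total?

Basic parallel period: 4 + 4 = 8 bars.
8 (basic form) + 2 (internal expansion) + 1 (link) = 11.
The elision shares a bar with the next section but does not change this unit's count.

11 measures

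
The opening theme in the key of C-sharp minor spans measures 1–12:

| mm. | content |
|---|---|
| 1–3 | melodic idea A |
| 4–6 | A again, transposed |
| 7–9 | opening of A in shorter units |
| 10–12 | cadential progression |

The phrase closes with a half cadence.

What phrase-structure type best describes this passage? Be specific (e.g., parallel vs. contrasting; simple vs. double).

sentence

Basic idea (mm. 1–3) + its repetition (mm. 4–6) form the presentation; fragmentation and cadence (mm. 7–12) form the continuation — the 12-bar whole is a sentence.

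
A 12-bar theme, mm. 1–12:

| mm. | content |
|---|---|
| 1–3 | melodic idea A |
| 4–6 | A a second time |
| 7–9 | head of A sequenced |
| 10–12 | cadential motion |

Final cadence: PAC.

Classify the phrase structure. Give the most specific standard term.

sentence

Basic idea (bars 1–3) + its repetition (mm. 4–6) form the presentation; fragmentation and cadence (mm. 7–12) form the continuation — the 12-bar whole is a sentence.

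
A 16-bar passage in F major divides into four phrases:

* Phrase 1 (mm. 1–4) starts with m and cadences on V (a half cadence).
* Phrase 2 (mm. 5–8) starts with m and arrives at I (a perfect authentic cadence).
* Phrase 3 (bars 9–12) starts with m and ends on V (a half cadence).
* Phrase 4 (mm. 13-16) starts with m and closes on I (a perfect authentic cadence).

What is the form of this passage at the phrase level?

The cadence pattern HC–PAC–HC–PAC is weak–strong twice, and phrases 3–4 restate phrases 1–2: a period heard twice, not a double period (which would end weakly at phrase 2).

repeated period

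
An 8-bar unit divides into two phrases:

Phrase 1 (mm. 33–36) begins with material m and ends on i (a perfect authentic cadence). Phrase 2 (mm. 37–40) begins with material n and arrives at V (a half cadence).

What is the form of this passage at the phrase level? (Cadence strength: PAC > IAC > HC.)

The second phrase closes with a half cadence, which is not stronger than the first phrase's perfect authentic cadence; without a weak→strong cadential pair there is no antecedent–consequent relationship, so this is a phrase group rather than a period.

phrase group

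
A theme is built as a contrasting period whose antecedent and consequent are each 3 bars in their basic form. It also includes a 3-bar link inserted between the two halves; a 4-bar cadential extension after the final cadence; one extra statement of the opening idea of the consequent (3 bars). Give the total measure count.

16 measures

Basic contrasting period: 3 + 3 = 6 bars.
6 (basic form) + 3 (link) + 4 (cadential extension) + 3 (extra statement) = 16.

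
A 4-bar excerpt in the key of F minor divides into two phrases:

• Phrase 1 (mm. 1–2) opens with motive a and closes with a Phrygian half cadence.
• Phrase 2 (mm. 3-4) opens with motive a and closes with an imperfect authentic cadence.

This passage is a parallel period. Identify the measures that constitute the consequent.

measures 3–4

The antecedent is the phrase ending with the weaker cadence (Phrygian half cadence, phrase 1) and the consequent the one ending more conclusively (imperfect authentic cadence, phrase 2); the consequent is mm. 3–4.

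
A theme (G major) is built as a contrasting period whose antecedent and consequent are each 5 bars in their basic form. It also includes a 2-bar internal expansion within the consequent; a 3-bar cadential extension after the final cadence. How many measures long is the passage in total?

15 measures

Basic contrasting period: 5 + 5 = 10 bars.
10 (basic form) + 2 (internal expansion) + 3 (cadential extension) = 15.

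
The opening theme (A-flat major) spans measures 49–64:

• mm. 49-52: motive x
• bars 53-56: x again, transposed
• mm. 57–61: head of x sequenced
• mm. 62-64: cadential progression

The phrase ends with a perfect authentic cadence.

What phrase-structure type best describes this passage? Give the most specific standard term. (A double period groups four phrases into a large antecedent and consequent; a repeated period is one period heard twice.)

Basic idea (measures 49-52) + its repetition (mm. 53–56) form the presentation; fragmentation and cadence (mm. 57–64) form the continuation — the 16-bar whole is a sentence.

sentence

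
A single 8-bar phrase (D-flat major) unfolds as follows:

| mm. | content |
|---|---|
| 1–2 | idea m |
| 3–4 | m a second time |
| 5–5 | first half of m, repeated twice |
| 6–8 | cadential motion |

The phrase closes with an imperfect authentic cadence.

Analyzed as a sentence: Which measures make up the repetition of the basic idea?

measures 3–4

The presentation of a sentence is the basic idea (measures 1-2) plus its repetition (measures 3-4); the repetition of the basic idea is therefore measures 3-4.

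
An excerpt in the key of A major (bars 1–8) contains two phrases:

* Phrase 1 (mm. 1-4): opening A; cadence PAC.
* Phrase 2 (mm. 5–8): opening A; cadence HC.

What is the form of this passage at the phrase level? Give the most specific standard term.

The second phrase closes with a half cadence, which is not stronger than the first phrase's perfect authentic cadence; without a weak→strong cadential pair there is no antecedent–consequent relationship, so this is a phrase group rather than a period.

phrase group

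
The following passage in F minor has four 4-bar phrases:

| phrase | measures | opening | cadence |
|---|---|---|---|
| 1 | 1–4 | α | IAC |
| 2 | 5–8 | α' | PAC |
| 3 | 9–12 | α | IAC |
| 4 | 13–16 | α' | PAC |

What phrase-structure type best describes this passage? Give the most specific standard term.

The cadence pattern IAC–PAC–IAC–PAC is weak–strong twice, and phrases 3–4 restate phrases 1–2: a period heard twice, not a double period (which would end weakly at phrase 2).

repeated period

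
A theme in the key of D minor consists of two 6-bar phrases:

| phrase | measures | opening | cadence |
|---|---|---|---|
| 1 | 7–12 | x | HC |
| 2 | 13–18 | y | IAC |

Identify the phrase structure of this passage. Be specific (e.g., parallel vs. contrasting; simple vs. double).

Phrase 1 ends with a half cadence (weaker) and phrase 2 with an imperfect authentic cadence (stronger): antecedent + consequent = a period.
The two phrases open with different material (x / y), so the period is contrasting.

contrasting period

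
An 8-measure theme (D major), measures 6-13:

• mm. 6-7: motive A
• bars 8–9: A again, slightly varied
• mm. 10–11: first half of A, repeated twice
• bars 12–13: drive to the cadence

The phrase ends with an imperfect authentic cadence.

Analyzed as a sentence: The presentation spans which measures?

The presentation of a sentence is the basic idea (measures 6–7) plus its repetition (measures 8-9); the presentation is therefore mm. 6-9.

measures 6–9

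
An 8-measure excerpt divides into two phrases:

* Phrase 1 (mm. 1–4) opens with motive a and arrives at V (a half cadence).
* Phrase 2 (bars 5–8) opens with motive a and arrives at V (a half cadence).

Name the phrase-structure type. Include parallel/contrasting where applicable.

Both phrases have the same opening (a) and the same cadence (half cadence): the second is a restatement, not a consequent, so this is a repeated phrase rather than a period.

repeated phrase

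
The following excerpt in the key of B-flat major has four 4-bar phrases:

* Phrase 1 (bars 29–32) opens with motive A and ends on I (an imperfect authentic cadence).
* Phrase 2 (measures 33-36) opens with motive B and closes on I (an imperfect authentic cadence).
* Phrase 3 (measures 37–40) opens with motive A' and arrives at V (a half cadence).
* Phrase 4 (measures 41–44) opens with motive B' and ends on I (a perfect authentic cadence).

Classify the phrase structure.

parallel double period

Four phrases in two halves: the first half (bars 29–36) ends with an imperfect authentic cadence, the second (bars 37–44) with a perfect authentic cadence — a large antecedent–consequent pair, i.e. a double period.
Phrase 3 begins with the same material as phrase 1, making it parallel.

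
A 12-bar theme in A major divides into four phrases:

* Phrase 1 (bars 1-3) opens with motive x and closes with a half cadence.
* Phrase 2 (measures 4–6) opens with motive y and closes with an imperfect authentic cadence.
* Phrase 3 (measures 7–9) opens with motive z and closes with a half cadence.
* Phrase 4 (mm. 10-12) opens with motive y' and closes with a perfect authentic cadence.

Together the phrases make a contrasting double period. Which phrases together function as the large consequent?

In a double period the first pair of phrases (ending imperfect authentic cadence) is the large antecedent and the second pair (ending perfect authentic cadence) is the large consequent; the consequent is phrases 3 and 4.

phrases 3 and 4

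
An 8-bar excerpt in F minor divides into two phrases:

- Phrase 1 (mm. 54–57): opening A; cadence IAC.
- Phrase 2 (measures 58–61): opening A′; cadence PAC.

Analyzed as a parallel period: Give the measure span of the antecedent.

measures 54–57

The antecedent is the phrase ending with the weaker cadence (imperfect authentic cadence, phrase 1) and the consequent the one ending more conclusively (perfect authentic cadence, phrase 2); the antecedent is bars 54-57.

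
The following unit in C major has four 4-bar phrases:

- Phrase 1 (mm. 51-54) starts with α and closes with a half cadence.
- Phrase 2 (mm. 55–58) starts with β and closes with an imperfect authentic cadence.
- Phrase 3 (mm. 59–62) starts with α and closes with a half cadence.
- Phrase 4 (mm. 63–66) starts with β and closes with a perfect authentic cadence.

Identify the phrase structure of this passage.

Four phrases in two halves: the first half (mm. 51–58) ends with an imperfect authentic cadence, the second (measures 59–66) with a perfect authentic cadence — a large antecedent–consequent pair, i.e. a double period.
Phrase 3 begins with the same material as phrase 1, making it parallel.

parallel double period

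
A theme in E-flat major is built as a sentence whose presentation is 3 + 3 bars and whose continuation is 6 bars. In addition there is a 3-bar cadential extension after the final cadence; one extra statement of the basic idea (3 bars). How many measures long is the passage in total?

18 measures

Basic sentence: 3 + 3 + 6 = 12 bars.
12 (basic form) + 3 (cadential extension) + 3 (extra statement) = 18.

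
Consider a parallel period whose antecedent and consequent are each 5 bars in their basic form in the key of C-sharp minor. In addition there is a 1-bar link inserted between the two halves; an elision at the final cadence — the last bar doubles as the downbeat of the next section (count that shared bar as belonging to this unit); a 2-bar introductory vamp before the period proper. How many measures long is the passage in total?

Basic parallel period: 5 + 5 = 10 bars.
10 (basic form) + 1 (link) + 2 (introduction) = 13.
The elision shares a bar with the next section but does not change this unit's count.

13 measures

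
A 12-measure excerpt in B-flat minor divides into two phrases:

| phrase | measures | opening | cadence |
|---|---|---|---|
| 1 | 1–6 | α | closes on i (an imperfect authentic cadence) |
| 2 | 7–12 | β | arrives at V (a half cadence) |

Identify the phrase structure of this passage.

phrase group

The second phrase closes with a half cadence, which is not stronger than the first phrase's imperfect authentic cadence; without a weak→strong cadential pair there is no antecedent–consequent relationship, so this is a phrase group rather than a period.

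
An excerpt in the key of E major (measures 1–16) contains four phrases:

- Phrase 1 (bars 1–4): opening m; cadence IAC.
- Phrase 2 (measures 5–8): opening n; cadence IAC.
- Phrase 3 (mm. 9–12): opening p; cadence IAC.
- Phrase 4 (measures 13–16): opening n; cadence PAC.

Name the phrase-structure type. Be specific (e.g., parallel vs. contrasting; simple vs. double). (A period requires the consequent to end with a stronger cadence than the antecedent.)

Four phrases in two halves: the first half (mm. 1–8) ends with an imperfect authentic cadence, the second (mm. 9-16) with a perfect authentic cadence — a large antecedent–consequent pair, i.e. a double period.
Phrase 3 begins with different material from phrase 1, making it contrasting.

contrasting double period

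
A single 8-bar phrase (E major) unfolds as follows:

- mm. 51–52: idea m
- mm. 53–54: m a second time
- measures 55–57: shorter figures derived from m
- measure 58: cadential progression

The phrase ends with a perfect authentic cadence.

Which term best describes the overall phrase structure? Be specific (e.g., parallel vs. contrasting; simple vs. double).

sentence

Basic idea (mm. 51–52) + its repetition (mm. 53–54) form the presentation; fragmentation and cadence (mm. 55-58) form the continuation — the 8-bar whole is a sentence.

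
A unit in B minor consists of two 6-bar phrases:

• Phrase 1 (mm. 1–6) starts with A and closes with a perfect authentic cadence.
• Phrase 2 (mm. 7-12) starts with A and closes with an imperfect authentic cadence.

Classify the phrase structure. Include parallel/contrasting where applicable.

The second phrase closes with an imperfect authentic cadence, which is not stronger than the first phrase's perfect authentic cadence; without a weak→strong cadential pair there is no antecedent–consequent relationship, so this is a phrase group rather than a period.

phrase group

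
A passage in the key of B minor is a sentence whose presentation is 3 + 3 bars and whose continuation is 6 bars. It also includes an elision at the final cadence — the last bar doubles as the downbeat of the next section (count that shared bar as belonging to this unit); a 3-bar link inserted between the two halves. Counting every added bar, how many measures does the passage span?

15 measures

Basic sentence: 3 + 3 + 6 = 12 bars.
12 (basic form) + 3 (link) = 15.
The elision shares a bar with the next section but does not change this unit's count.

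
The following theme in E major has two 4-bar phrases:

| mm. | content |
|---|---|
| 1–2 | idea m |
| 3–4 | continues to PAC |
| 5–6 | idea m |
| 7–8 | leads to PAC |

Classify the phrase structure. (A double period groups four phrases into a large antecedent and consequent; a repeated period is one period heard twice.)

repeated phrase

Both phrases have the same opening (m) and the same cadence (perfect authentic cadence): the second is a restatement, not a consequent, so this is a repeated phrase rather than a period.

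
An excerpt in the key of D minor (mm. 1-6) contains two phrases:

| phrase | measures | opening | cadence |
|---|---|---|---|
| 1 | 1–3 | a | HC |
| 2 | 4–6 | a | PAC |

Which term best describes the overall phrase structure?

Phrase 1 ends with a half cadence (weaker) and phrase 2 with a perfect authentic cadence (stronger): antecedent + consequent = a period.
The two phrases open with the same material (a / a), so the period is parallel.

parallel period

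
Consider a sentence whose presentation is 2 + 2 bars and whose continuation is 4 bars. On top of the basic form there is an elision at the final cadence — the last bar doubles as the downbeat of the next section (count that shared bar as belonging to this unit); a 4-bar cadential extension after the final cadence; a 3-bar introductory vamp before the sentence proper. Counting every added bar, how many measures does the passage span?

Basic sentence: 2 + 2 + 4 = 8 bars.
8 (basic form) + 4 (cadential extension) + 3 (introduction) = 15.
The elision shares a bar with the next section but does not change this unit's count.

15 measures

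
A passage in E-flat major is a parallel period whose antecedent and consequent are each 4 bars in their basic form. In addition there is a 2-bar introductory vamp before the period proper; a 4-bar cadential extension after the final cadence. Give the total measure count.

Basic parallel period: 4 + 4 = 8 bars.
8 (basic form) + 2 (introduction) + 4 (cadential extension) = 14.

14 measures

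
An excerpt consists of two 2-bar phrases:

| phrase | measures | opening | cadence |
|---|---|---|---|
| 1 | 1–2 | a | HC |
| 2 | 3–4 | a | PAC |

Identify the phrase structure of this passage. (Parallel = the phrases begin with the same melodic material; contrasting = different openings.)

parallel period

Phrase 1 ends with a half cadence (weaker) and phrase 2 with a perfect authentic cadence (stronger): antecedent + consequent = a period.
The two phrases open with the same material (a / a), so the period is parallel.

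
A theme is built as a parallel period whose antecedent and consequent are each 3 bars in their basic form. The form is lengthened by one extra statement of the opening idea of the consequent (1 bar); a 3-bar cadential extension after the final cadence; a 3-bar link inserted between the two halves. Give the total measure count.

Basic parallel period: 3 + 3 = 6 bars.
6 (basic form) + 1 (extra statement) + 3 (cadential extension) + 3 (link) = 13.

13 measures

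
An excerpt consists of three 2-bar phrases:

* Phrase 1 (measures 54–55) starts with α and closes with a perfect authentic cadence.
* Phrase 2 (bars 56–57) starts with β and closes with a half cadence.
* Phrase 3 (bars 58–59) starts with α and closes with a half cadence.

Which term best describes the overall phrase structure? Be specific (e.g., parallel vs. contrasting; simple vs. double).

phrase group

The final phrase closes with a half cadence, which is not stronger than the preceding half cadence; the 3 phrases lack an overall antecedent–consequent design and so form a phrase group.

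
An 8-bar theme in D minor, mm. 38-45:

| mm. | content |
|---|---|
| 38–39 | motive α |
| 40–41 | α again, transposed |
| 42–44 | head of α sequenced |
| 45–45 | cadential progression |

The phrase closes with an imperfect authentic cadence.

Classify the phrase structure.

Basic idea (mm. 38–39) + its repetition (bars 40–41) form the presentation; fragmentation and cadence (measures 42–45) form the continuation — the 8-bar whole is a sentence.

sentence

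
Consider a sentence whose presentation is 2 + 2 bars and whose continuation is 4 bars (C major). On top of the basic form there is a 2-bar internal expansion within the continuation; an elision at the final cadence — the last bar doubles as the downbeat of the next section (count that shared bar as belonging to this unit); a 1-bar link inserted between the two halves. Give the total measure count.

Basic sentence: 2 + 2 + 4 = 8 bars.
8 (basic form) + 2 (internal expansion) + 1 (link) = 11.
The elision shares a bar with the next section but does not change this unit's count.

11 measures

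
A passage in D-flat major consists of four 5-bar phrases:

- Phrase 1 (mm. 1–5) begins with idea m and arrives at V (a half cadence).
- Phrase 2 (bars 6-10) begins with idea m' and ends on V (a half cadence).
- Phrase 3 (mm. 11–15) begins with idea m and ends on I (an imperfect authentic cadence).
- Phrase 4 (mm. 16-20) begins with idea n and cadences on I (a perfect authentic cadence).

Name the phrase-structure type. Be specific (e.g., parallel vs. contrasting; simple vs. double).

Four phrases in two halves: the first half (bars 1–10) ends with a half cadence, the second (mm. 11–20) with a perfect authentic cadence — a large antecedent–consequent pair, i.e. a double period.
Phrase 3 begins with the same material as phrase 1, making it parallel.

parallel double period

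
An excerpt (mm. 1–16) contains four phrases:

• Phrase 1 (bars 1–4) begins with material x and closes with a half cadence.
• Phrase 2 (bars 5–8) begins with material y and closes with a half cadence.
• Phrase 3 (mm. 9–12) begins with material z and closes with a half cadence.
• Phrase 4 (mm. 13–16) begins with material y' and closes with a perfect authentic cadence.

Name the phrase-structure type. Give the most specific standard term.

contrasting double period

Four phrases in two halves: the first half (bars 1–8) ends with a half cadence, the second (mm. 9-16) with a perfect authentic cadence — a large antecedent–consequent pair, i.e. a double period.
Phrase 3 begins with different material from phrase 1, making it contrasting.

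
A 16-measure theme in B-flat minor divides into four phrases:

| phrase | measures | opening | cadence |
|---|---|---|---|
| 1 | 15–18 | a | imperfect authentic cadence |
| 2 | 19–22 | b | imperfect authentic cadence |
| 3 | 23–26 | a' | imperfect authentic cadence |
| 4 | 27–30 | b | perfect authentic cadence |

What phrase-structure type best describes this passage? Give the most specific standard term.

Four phrases in two halves: the first half (measures 15-22) ends with an imperfect authentic cadence, the second (mm. 23-30) with a perfect authentic cadence — a large antecedent–consequent pair, i.e. a double period.
Phrase 3 begins with the same material as phrase 1, making it parallel.

parallel double period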